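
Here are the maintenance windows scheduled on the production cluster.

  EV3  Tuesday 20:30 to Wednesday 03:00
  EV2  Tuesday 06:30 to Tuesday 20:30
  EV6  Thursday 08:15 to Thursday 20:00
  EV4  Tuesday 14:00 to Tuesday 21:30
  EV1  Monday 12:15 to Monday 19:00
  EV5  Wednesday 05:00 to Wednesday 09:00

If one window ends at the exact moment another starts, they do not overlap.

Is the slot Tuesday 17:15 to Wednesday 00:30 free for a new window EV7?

EV1: ends Monday 19:00 at or before EV7 starts Tuesday 17:15 → clear.
EV2: starts Tuesday 06:30 before EV7 ends Wednesday 00:30, and ends Tuesday 20:30 after EV7 starts Tuesday 17:15 → overlap.
EV4: starts Tuesday 14:00 before EV7 ends Wednesday 00:30, and ends Tuesday 21:30 after EV7 starts Tuesday 17:15 → overlap.
EV3: starts Tuesday 20:30 before EV7 ends Wednesday 00:30, and ends Wednesday 03:00 after EV7 starts Tuesday 17:15 → overlap.
EV5: starts Wednesday 05:00 at or after EV7 ends Wednesday 00:30 → clear.
EV6: starts Thursday 08:15 at or after EV7 ends Wednesday 00:30 → clear.
EV7 overlaps EV2, EV3, EV4.

No — it overlaps EV2, EV3, EV4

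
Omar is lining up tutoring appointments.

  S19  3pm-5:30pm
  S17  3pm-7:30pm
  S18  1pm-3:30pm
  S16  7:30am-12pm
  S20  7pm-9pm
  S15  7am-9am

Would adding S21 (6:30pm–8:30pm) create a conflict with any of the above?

S15: ends 9am at or before S21 starts 6:30pm → clear.
S16: ends 12pm at or before S21 starts 6:30pm → clear.
S18: ends 3:30pm at or before S21 starts 6:30pm → clear.
S17: starts 3pm before S21 ends 8:30pm, and ends 7:30pm after S21 starts 6:30pm → overlap.
S19: ends 5:30pm at or before S21 starts 6:30pm → clear.
S20: starts 7pm before S21 ends 8:30pm, and ends 9pm after S21 starts 6:30pm → overlap.
S21 overlaps S17, S20.

Yes — it overlaps S17, S20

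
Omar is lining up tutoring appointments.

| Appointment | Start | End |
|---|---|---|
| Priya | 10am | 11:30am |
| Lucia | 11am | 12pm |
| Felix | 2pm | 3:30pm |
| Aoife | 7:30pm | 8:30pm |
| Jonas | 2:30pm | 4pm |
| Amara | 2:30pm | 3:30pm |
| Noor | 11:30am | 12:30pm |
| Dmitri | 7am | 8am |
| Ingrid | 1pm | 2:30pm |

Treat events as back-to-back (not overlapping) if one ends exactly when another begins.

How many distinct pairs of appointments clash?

6

Two intervals overlap when each starts before the other ends.
Sorted by start: Dmitri, Priya, Lucia, Noor, Ingrid, Felix, Jonas, Amara, Aoife.
Priya starts after Dmitri ends, so nothing later overlaps Dmitri either.
Lucia starts before Priya ends → Priya and Lucia overlap.
Noor starts exactly when Priya ends (back-to-back, no overlap), so nothing later overlaps Priya either.
Noor starts before Lucia ends → Lucia and Noor overlap.
Ingrid starts after Lucia ends, so nothing later overlaps Lucia either.
Ingrid starts after Noor ends, so nothing later overlaps Noor either.
Felix starts before Ingrid ends → Ingrid and Felix overlap.
Jonas starts exactly when Ingrid ends (back-to-back, no overlap), so nothing later overlaps Ingrid either.
Jonas starts before Felix ends → Felix and Jonas overlap.
Amara starts before Felix ends → Felix and Amara overlap.
Aoife starts after Felix ends.
Amara starts before Jonas ends → Jonas and Amara overlap.
Aoife starts after Jonas ends.
Aoife starts after Amara ends.
Overlapping pairs: Amara & Felix, Amara & Jonas, Felix & Ingrid, Felix & Jonas, Lucia & Noor, Lucia & Priya — 6 in total.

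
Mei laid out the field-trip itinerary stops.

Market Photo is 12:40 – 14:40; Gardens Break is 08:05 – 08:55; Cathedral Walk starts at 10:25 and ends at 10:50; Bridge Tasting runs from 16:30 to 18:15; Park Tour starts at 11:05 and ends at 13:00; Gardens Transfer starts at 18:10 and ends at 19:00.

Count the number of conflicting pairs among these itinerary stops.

Two intervals overlap when each starts before the other ends.
Sorted by start: Gardens Break, Cathedral Walk, Park Tour, Market Photo, Bridge Tasting, Gardens Transfer.
Cathedral Walk starts after Gardens Break ends — done with Gardens Break.
Park Tour starts after Cathedral Walk ends — done with Cathedral Walk.
Market Photo starts before Park Tour ends → Park Tour and Market Photo overlap.
Bridge Tasting starts after Park Tour ends — done with Park Tour.
Bridge Tasting starts after Market Photo ends — done with Market Photo.
Gardens Transfer starts before Bridge Tasting ends → Bridge Tasting and Gardens Transfer overlap.
Overlapping pairs: Bridge Tasting & Gardens Transfer, Market Photo & Park Tour — 2 in total.

2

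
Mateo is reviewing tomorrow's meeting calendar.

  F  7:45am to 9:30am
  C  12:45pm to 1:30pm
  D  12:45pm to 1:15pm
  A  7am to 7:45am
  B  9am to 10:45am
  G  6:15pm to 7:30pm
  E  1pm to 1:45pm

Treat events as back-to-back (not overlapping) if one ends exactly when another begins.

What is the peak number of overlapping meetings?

Sweep the timeline, counting +1 at each start and −1 at each end (ends before starts at a tie):
7am start A → 1
7:45am end A → 0
7:45am start F → 1
9am start B → 2
9:30am end F → 1
10:45am end B → 0
12:45pm start C → 1
12:45pm start D → 2
1pm start E → 3
1:15pm end D → 2
1:30pm end C → 1
1:45pm end E → 0
6:15pm start G → 1
7:30pm end G → 0
Peak is 3, at 1pm (C, D, E).

3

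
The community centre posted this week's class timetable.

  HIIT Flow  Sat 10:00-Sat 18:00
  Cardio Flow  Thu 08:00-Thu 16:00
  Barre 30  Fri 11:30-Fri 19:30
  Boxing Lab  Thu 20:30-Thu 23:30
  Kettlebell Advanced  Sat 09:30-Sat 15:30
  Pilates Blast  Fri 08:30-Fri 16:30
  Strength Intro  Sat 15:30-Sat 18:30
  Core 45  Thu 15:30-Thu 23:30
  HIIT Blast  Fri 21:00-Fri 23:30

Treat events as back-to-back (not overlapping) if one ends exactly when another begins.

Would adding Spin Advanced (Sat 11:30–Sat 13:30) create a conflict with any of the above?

Yes — it overlaps HIIT Flow, Kettlebell Advanced

Cardio Flow: ends Thu 16:00 at or before Spin Advanced starts Sat 11:30 → clear.
Core 45: ends Thu 23:30 at or before Spin Advanced starts Sat 11:30 → clear.
Boxing Lab: ends Thu 23:30 at or before Spin Advanced starts Sat 11:30 → clear.
Pilates Blast: ends Fri 16:30 at or before Spin Advanced starts Sat 11:30 → clear.
Barre 30: ends Fri 19:30 at or before Spin Advanced starts Sat 11:30 → clear.
HIIT Blast: ends Fri 23:30 at or before Spin Advanced starts Sat 11:30 → clear.
Kettlebell Advanced: starts Sat 09:30 before Spin Advanced ends Sat 13:30, and ends Sat 15:30 after Spin Advanced starts Sat 11:30 → overlap.
HIIT Flow: starts Sat 10:00 before Spin Advanced ends Sat 13:30, and ends Sat 18:00 after Spin Advanced starts Sat 11:30 → overlap.
Strength Intro: starts Sat 15:30 at or after Spin Advanced ends Sat 13:30 → clear.
Spin Advanced overlaps Kettlebell Advanced, HIIT Flow.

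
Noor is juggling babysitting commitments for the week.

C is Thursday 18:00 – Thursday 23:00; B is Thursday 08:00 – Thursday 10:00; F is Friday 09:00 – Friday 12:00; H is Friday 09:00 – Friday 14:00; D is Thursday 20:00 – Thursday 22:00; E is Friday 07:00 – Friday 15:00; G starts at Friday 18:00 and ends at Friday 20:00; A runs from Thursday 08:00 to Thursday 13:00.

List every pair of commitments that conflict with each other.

A & B, C & D, E & F, E & H, F & H

Sorted by start: A, B, C, D, E, F, H, G.
B starts before A ends → A and B overlap.
C starts after A ends; A is clear from here.
C starts after B ends; B is clear from here.
D starts before C ends → C and D overlap.
E starts after C ends; C is clear from here.
E starts after D ends; D is clear from here.
F starts before E ends → E and F overlap.
H starts before E ends → E and H overlap.
G starts after E ends.
H starts before F ends → F and H overlap.
G starts after F ends.
G starts after H ends.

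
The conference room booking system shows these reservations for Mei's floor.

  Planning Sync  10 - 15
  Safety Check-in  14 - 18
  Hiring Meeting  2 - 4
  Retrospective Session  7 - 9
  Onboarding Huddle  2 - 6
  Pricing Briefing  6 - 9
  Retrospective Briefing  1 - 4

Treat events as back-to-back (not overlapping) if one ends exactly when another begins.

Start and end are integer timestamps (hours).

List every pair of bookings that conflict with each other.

Hiring Meeting & Onboarding Huddle, Hiring Meeting & Retrospective Briefing, Onboarding Huddle & Retrospective Briefing, Planning Sync & Safety Check-in, Pricing Briefing & Retrospective Session

Sorted by start: Retrospective Briefing, Hiring Meeting, Onboarding Huddle, Pricing Briefing, Retrospective Session, Planning Sync, Safety Check-in.
Hiring Meeting starts before Retrospective Briefing ends → Retrospective Briefing and Hiring Meeting overlap.
Onboarding Huddle starts before Retrospective Briefing ends → Retrospective Briefing and Onboarding Huddle overlap.
Pricing Briefing starts after Retrospective Briefing ends, so nothing later overlaps Retrospective Briefing either.
Onboarding Huddle starts before Hiring Meeting ends → Hiring Meeting and Onboarding Huddle overlap.
Pricing Briefing starts after Hiring Meeting ends, so nothing later overlaps Hiring Meeting either.
Pricing Briefing starts exactly when Onboarding Huddle ends (back-to-back, no overlap), so nothing later overlaps Onboarding Huddle either.
Retrospective Session starts before Pricing Briefing ends → Pricing Briefing and Retrospective Session overlap.
Planning Sync starts after Pricing Briefing ends, so nothing later overlaps Pricing Briefing either.
Planning Sync starts after Retrospective Session ends, so nothing later overlaps Retrospective Session either.
Safety Check-in starts before Planning Sync ends → Planning Sync and Safety Check-in overlap.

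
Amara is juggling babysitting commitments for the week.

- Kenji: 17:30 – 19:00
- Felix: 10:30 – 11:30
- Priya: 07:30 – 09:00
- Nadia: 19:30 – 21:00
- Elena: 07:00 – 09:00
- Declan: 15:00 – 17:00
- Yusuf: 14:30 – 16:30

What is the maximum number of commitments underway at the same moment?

2

Walk through starts and ends in time order (an end at T is processed before a start at T):
07:00 start Elena → 1
07:30 start Priya → 2
09:00 end Elena → 1
09:00 end Priya → 0
10:30 start Felix → 1
11:30 end Felix → 0
14:30 start Yusuf → 1
15:00 start Declan → 2
16:30 end Yusuf → 1
17:00 end Declan → 0
17:30 start Kenji → 1
19:00 end Kenji → 0
19:30 start Nadia → 1
21:00 end Nadia → 0
Peak is 2, at 07:30 (Elena, Priya).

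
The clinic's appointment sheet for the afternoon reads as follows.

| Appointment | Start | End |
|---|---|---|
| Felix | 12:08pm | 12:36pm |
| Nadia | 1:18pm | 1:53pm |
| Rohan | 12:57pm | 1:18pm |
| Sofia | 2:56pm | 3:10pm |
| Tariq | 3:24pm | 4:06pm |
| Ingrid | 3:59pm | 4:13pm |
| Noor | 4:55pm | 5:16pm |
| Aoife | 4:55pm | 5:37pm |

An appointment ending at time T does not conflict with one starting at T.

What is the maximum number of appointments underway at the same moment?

2

Walk through starts and ends in time order (an end at T is processed before a start at T):
12:08pm start Felix → 1
12:36pm end Felix → 0
12:57pm start Rohan → 1
1:18pm end Rohan → 0
1:18pm start Nadia → 1
1:53pm end Nadia → 0
2:56pm start Sofia → 1
3:10pm end Sofia → 0
3:24pm start Tariq → 1
3:59pm start Ingrid → 2
4:06pm end Tariq → 1
4:13pm end Ingrid → 0
4:55pm start Aoife → 1
4:55pm start Noor → 2
5:16pm end Noor → 1
5:37pm end Aoife → 0
Peak is 2, at 3:59pm (Ingrid, Tariq).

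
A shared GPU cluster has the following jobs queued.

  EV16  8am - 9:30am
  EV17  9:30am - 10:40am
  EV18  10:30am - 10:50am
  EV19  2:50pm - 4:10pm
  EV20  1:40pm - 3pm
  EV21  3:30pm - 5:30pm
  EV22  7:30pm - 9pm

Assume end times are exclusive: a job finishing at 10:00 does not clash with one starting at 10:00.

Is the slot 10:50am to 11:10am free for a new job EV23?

Yes — the slot is free

EV16: ends 9:30am at or before EV23 starts 10:50am → clear.
EV17: ends 10:40am at or before EV23 starts 10:50am → clear.
EV18: ends 10:50am at or before EV23 starts 10:50am → clear.
EV20: starts 1:40pm at or after EV23 ends 11:10am → clear.
EV19: starts 2:50pm at or after EV23 ends 11:10am → clear.
EV21: starts 3:30pm at or after EV23 ends 11:10am → clear.
EV22: starts 7:30pm at or after EV23 ends 11:10am → clear.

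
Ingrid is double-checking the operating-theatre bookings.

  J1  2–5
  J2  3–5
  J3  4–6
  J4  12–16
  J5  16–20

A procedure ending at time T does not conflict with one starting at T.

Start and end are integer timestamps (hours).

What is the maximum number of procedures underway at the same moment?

3

Walk through starts and ends in time order (an end at T is processed before a start at T):
2 start J1 → 1
3 start J2 → 2
4 start J3 → 3
5 end J1 → 2
5 end J2 → 1
6 end J3 → 0
12 start J4 → 1
16 end J4 → 0
16 start J5 → 1
20 end J5 → 0
Peak is 3, at 4 (J1, J2, J3).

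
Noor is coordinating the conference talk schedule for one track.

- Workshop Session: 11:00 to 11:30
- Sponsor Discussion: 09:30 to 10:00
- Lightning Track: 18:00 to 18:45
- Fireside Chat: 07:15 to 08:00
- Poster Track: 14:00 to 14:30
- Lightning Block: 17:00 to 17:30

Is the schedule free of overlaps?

Sorted by start: Fireside Chat, Sponsor Discussion, Workshop Session, Poster Track, Lightning Block, Lightning Track.
Sponsor Discussion starts after Fireside Chat ends, so Fireside Chat has no further overlaps.
Workshop Session starts after Sponsor Discussion ends, so Sponsor Discussion has no further overlaps.
Poster Track starts after Workshop Session ends, so Workshop Session has no further overlaps.
Lightning Block starts after Poster Track ends, so Poster Track has no further overlaps.
Lightning Track starts after Lightning Block ends.
Every pair is clear; the schedule has no overlaps.

Yes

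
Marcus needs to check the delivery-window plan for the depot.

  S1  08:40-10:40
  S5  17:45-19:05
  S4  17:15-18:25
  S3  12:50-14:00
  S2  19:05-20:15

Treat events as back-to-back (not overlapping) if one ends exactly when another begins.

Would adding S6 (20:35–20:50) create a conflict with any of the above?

No — it doesn't clash with anything

S1: ends 10:40 at or before S6 starts 20:35 → clear.
S3: ends 14:00 at or before S6 starts 20:35 → clear.
S4: ends 18:25 at or before S6 starts 20:35 → clear.
S5: ends 19:05 at or before S6 starts 20:35 → clear.
S2: ends 20:15 at or before S6 starts 20:35 → clear.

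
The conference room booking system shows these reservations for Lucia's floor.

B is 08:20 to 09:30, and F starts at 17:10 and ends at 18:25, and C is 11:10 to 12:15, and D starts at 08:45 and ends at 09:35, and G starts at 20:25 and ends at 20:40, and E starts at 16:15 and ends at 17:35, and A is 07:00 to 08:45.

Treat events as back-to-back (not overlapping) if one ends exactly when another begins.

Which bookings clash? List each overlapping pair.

A & B, B & D, E & F

Sorted by start: A, B, D, C, E, F, G.
B starts before A ends → A and B overlap.
D starts exactly when A ends (back-to-back, no overlap), so A has no further overlaps.
D starts before B ends → B and D overlap.
C starts after B ends, so B has no further overlaps.
C starts after D ends, so D has no further overlaps.
E starts after C ends, so C has no further overlaps.
F starts before E ends → E and F overlap.
G starts after E ends.
G starts after F ends.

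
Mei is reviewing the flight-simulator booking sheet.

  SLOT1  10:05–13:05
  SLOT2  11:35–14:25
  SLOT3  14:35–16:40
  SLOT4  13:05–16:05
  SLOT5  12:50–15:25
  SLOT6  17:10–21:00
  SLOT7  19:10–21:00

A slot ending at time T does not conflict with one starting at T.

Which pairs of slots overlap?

SLOT1 & SLOT2, SLOT1 & SLOT5, SLOT2 & SLOT4, SLOT2 & SLOT5, SLOT3 & SLOT4, SLOT3 & SLOT5, SLOT4 & SLOT5, SLOT6 & SLOT7

Sorted by start: SLOT1, SLOT2, SLOT5, SLOT4, SLOT3, SLOT6, SLOT7.
SLOT2 starts before SLOT1 ends → SLOT1 and SLOT2 overlap.
SLOT5 starts before SLOT1 ends → SLOT1 and SLOT5 overlap.
SLOT4 starts exactly when SLOT1 ends (back-to-back, no overlap) — done with SLOT1.
SLOT5 starts before SLOT2 ends → SLOT2 and SLOT5 overlap.
SLOT4 starts before SLOT2 ends → SLOT2 and SLOT4 overlap.
SLOT3 starts after SLOT2 ends — done with SLOT2.
SLOT4 starts before SLOT5 ends → SLOT5 and SLOT4 overlap.
SLOT3 starts before SLOT5 ends → SLOT5 and SLOT3 overlap.
SLOT6 starts after SLOT5 ends — done with SLOT5.
SLOT3 starts before SLOT4 ends → SLOT4 and SLOT3 overlap.
SLOT6 starts after SLOT4 ends — done with SLOT4.
SLOT6 starts after SLOT3 ends — done with SLOT3.
SLOT7 starts before SLOT6 ends → SLOT6 and SLOT7 overlap.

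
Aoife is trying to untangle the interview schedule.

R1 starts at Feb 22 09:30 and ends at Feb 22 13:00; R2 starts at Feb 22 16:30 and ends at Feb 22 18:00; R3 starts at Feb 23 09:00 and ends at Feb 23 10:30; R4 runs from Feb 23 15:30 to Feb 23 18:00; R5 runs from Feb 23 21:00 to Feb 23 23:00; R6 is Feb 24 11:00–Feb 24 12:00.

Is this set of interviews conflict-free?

Yes

Check each pair: they overlap iff neither finishes before the other starts.
Sorted by start: R1, R2, R3, R4, R5, R6.
R2 starts after R1 ends, so nothing later overlaps R1 either.
R3 starts after R2 ends, so nothing later overlaps R2 either.
R4 starts after R3 ends, so nothing later overlaps R3 either.
R5 starts after R4 ends, so nothing later overlaps R4 either.
R6 starts after R5 ends.
Every pair is clear; the schedule has no overlaps.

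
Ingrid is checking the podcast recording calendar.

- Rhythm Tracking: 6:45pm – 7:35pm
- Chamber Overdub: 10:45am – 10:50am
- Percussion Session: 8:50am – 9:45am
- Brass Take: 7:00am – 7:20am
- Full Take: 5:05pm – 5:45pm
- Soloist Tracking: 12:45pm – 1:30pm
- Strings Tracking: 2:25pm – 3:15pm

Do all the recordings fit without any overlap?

Yes

Check each pair: they overlap iff neither finishes before the other starts.
Sorted by start: Brass Take, Percussion Session, Chamber Overdub, Soloist Tracking, Strings Tracking, Full Take, Rhythm Tracking.
Percussion Session starts after Brass Take ends, so nothing later overlaps Brass Take either.
Chamber Overdub starts after Percussion Session ends, so nothing later overlaps Percussion Session either.
Soloist Tracking starts after Chamber Overdub ends, so nothing later overlaps Chamber Overdub either.
Strings Tracking starts after Soloist Tracking ends, so nothing later overlaps Soloist Tracking either.
Full Take starts after Strings Tracking ends, so nothing later overlaps Strings Tracking either.
Rhythm Tracking starts after Full Take ends.
Every pair is clear; the schedule has no overlaps.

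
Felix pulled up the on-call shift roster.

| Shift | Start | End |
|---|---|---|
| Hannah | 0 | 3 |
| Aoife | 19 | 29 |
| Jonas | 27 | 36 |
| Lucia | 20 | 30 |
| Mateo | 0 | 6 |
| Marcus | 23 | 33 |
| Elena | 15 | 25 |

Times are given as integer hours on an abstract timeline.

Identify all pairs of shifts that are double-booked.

Sorted by start: Hannah, Mateo, Elena, Aoife, Lucia, Marcus, Jonas.
Mateo starts before Hannah ends → Hannah and Mateo overlap.
Elena starts after Hannah ends; Hannah is clear from here.
Elena starts after Mateo ends; Mateo is clear from here.
Aoife starts before Elena ends → Elena and Aoife overlap.
Lucia starts before Elena ends → Elena and Lucia overlap.
Marcus starts before Elena ends → Elena and Marcus overlap.
Jonas starts after Elena ends.
Lucia starts before Aoife ends → Aoife and Lucia overlap.
Marcus starts before Aoife ends → Aoife and Marcus overlap.
Jonas starts before Aoife ends → Aoife and Jonas overlap.
Marcus starts before Lucia ends → Lucia and Marcus overlap.
Jonas starts before Lucia ends → Lucia and Jonas overlap.
Jonas starts before Marcus ends → Marcus and Jonas overlap.

Aoife & Elena, Aoife & Jonas, Aoife & Lucia, Aoife & Marcus, Elena & Lucia, Elena & Marcus, Hannah & Mateo, Jonas & Lucia, Jonas & Marcus, Lucia & Marcus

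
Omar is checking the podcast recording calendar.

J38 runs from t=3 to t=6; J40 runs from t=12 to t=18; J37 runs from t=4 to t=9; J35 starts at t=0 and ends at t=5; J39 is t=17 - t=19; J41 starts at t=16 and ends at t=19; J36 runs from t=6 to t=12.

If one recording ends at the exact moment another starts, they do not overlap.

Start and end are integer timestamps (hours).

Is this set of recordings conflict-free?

No

Sorted by start: J35, J38, J37, J36, J40, J41, J39.
J38 starts before J35 ends → J35 and J38 overlap.
That's a conflict, so the schedule is not conflict-free.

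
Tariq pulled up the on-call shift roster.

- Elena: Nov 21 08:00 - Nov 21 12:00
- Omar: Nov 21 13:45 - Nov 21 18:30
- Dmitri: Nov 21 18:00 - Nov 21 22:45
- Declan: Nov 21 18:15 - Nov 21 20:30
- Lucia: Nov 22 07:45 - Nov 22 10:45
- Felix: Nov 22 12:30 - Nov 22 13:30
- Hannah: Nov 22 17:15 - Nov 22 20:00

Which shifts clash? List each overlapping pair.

Two intervals overlap when each starts before the other ends.
Sorted by start: Elena, Omar, Dmitri, Declan, Lucia, Felix, Hannah.
Omar starts after Elena ends — done with Elena.
Dmitri starts before Omar ends → Omar and Dmitri overlap.
Declan starts before Omar ends → Omar and Declan overlap.
Lucia starts after Omar ends — done with Omar.
Declan starts before Dmitri ends → Dmitri and Declan overlap.
Lucia starts after Dmitri ends — done with Dmitri.
Lucia starts after Declan ends — done with Declan.
Felix starts after Lucia ends — done with Lucia.
Hannah starts after Felix ends.

Declan & Dmitri, Declan & Omar, Dmitri & Omar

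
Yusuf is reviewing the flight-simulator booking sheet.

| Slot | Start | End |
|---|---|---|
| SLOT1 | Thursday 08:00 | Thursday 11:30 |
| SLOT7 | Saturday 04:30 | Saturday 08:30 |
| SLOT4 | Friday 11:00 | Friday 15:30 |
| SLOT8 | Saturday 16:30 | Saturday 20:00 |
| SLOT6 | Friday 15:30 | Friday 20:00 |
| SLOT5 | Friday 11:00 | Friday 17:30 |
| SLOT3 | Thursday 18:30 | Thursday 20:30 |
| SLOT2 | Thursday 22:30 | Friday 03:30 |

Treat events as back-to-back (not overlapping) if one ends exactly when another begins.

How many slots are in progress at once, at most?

2

Walk through starts and ends in time order (an end at T is processed before a start at T):
Thursday 08:00 start SLOT1 → 1
Thursday 11:30 end SLOT1 → 0
Thursday 18:30 start SLOT3 → 1
Thursday 20:30 end SLOT3 → 0
Thursday 22:30 start SLOT2 → 1
Friday 03:30 end SLOT2 → 0
Friday 11:00 start SLOT4 → 1
Friday 11:00 start SLOT5 → 2
Friday 15:30 end SLOT4 → 1
Friday 15:30 start SLOT6 → 2
Friday 17:30 end SLOT5 → 1
Friday 20:00 end SLOT6 → 0
Saturday 04:30 start SLOT7 → 1
Saturday 08:30 end SLOT7 → 0
Saturday 16:30 start SLOT8 → 1
Saturday 20:00 end SLOT8 → 0
Peak is 2, at Friday 11:00 (SLOT4, SLOT5).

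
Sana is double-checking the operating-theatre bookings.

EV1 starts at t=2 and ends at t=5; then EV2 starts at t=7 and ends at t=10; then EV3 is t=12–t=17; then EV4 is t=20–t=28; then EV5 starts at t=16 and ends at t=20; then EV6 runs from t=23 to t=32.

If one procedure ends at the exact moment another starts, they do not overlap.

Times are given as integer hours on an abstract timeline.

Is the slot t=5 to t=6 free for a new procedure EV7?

EV1: ends t=5 at or before EV7 starts t=5 → clear.
EV2: starts t=7 at or after EV7 ends t=6 → clear.
EV3: starts t=12 at or after EV7 ends t=6 → clear.
EV5: starts t=16 at or after EV7 ends t=6 → clear.
EV4: starts t=20 at or after EV7 ends t=6 → clear.
EV6: starts t=23 at or after EV7 ends t=6 → clear.

Yes — the slot is free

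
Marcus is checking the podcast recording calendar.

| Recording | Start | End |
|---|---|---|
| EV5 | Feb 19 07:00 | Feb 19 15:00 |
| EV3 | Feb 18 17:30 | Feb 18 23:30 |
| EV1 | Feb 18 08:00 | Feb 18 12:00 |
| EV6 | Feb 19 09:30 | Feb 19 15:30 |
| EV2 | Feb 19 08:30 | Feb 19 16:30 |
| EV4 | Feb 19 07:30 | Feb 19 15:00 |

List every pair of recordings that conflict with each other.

EV2 & EV4, EV2 & EV5, EV2 & EV6, EV4 & EV5, EV4 & EV6, EV5 & EV6

Sorted by start: EV1, EV3, EV5, EV4, EV2, EV6.
EV3 starts after EV1 ends — done with EV1.
EV5 starts after EV3 ends — done with EV3.
EV4 starts before EV5 ends → EV5 and EV4 overlap.
EV2 starts before EV5 ends → EV5 and EV2 overlap.
EV6 starts before EV5 ends → EV5 and EV6 overlap.
EV2 starts before EV4 ends → EV4 and EV2 overlap.
EV6 starts before EV4 ends → EV4 and EV6 overlap.
EV6 starts before EV2 ends → EV2 and EV6 overlap.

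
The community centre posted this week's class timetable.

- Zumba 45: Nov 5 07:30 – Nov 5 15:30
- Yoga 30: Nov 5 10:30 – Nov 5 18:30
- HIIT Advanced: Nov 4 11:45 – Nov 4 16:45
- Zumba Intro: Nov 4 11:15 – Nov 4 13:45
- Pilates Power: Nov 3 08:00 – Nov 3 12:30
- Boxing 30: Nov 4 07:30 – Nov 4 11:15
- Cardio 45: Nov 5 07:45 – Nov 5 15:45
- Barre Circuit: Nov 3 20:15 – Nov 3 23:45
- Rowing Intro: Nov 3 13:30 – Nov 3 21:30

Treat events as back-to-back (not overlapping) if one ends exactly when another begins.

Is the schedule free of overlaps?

Check each pair: they overlap iff neither finishes before the other starts.
Sorted by start: Pilates Power, Rowing Intro, Barre Circuit, Boxing 30, Zumba Intro, HIIT Advanced, Zumba 45, Cardio 45, Yoga 30.
Rowing Intro starts after Pilates Power ends; Pilates Power is clear from here.
Barre Circuit starts before Rowing Intro ends → Rowing Intro and Barre Circuit overlap.
That's a conflict, so the schedule is not conflict-free.

No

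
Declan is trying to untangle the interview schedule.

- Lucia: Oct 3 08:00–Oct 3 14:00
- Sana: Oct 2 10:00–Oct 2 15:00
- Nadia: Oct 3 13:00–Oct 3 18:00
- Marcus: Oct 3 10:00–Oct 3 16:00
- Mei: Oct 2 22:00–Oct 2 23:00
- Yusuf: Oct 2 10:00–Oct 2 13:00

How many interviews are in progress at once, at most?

3

Sort all start/end points and keep a running count:
Oct 2 10:00 start Sana → 1
Oct 2 10:00 start Yusuf → 2
Oct 2 13:00 end Yusuf → 1
Oct 2 15:00 end Sana → 0
Oct 2 22:00 start Mei → 1
Oct 2 23:00 end Mei → 0
Oct 3 08:00 start Lucia → 1
Oct 3 10:00 start Marcus → 2
Oct 3 13:00 start Nadia → 3
Oct 3 14:00 end Lucia → 2
Oct 3 16:00 end Marcus → 1
Oct 3 18:00 end Nadia → 0
Peak is 3, at Oct 3 13:00 (Lucia, Marcus, Nadia).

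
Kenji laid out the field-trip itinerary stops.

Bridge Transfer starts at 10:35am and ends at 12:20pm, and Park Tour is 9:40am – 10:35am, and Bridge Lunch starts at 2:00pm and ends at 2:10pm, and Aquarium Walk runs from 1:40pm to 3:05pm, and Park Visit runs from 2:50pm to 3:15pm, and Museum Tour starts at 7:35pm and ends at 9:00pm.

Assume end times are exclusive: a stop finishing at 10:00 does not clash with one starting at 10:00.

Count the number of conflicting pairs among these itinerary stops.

Two intervals overlap when each starts before the other ends.
Sorted by start: Park Tour, Bridge Transfer, Aquarium Walk, Bridge Lunch, Park Visit, Museum Tour.
Bridge Transfer starts exactly when Park Tour ends (back-to-back, no overlap); Park Tour is clear from here.
Aquarium Walk starts after Bridge Transfer ends; Bridge Transfer is clear from here.
Bridge Lunch starts before Aquarium Walk ends → Aquarium Walk and Bridge Lunch overlap.
Park Visit starts before Aquarium Walk ends → Aquarium Walk and Park Visit overlap.
Museum Tour starts after Aquarium Walk ends.
Park Visit starts after Bridge Lunch ends; Bridge Lunch is clear from here.
Museum Tour starts after Park Visit ends.
Overlapping pairs: Aquarium Walk & Bridge Lunch, Aquarium Walk & Park Visit — 2 in total.

2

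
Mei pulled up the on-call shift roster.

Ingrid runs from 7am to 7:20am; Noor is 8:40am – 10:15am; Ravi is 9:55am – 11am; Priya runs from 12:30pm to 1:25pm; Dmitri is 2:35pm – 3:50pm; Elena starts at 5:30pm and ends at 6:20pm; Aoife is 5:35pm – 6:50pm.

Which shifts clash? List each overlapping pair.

Check each pair: they overlap iff neither finishes before the other starts.
Sorted by start: Ingrid, Noor, Ravi, Priya, Dmitri, Elena, Aoife.
Noor starts after Ingrid ends, so nothing later overlaps Ingrid either.
Ravi starts before Noor ends → Noor and Ravi overlap.
Priya starts after Noor ends, so nothing later overlaps Noor either.
Priya starts after Ravi ends, so nothing later overlaps Ravi either.
Dmitri starts after Priya ends, so nothing later overlaps Priya either.
Elena starts after Dmitri ends, so nothing later overlaps Dmitri either.
Aoife starts before Elena ends → Elena and Aoife overlap.

Aoife & Elena, Noor & Ravi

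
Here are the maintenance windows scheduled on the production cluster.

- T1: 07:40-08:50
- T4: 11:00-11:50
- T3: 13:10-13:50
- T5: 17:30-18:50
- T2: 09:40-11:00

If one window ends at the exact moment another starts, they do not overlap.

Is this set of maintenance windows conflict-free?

Yes

Sorted by start: T1, T2, T4, T3, T5.
T2 starts after T1 ends; T1 is clear from here.
T4 starts exactly when T2 ends (back-to-back, no overlap); T2 is clear from here.
T3 starts after T4 ends; T4 is clear from here.
T5 starts after T3 ends.
Every pair is clear; the schedule has no overlaps.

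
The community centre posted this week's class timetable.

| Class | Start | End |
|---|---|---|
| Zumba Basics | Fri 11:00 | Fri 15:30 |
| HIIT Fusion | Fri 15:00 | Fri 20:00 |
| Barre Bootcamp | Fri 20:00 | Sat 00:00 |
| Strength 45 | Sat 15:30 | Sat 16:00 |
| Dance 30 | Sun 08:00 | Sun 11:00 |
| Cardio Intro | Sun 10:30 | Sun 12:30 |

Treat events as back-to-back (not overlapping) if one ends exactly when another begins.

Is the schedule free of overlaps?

No

Sorted by start: Zumba Basics, HIIT Fusion, Barre Bootcamp, Strength 45, Dance 30, Cardio Intro.
HIIT Fusion starts before Zumba Basics ends → Zumba Basics and HIIT Fusion overlap.
That's a conflict, so the schedule is not conflict-free.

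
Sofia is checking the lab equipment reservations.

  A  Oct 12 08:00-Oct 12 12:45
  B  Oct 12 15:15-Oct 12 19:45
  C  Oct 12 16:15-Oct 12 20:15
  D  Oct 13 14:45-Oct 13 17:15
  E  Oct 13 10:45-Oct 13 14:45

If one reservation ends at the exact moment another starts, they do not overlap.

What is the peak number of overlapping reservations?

Sweep the timeline, counting +1 at each start and −1 at each end (ends before starts at a tie):
Oct 12 08:00 start A → 1
Oct 12 12:45 end A → 0
Oct 12 15:15 start B → 1
Oct 12 16:15 start C → 2
Oct 12 19:45 end B → 1
Oct 12 20:15 end C → 0
Oct 13 10:45 start E → 1
Oct 13 14:45 end E → 0
Oct 13 14:45 start D → 1
Oct 13 17:15 end D → 0
Peak is 2, at Oct 12 16:15 (B, C).

2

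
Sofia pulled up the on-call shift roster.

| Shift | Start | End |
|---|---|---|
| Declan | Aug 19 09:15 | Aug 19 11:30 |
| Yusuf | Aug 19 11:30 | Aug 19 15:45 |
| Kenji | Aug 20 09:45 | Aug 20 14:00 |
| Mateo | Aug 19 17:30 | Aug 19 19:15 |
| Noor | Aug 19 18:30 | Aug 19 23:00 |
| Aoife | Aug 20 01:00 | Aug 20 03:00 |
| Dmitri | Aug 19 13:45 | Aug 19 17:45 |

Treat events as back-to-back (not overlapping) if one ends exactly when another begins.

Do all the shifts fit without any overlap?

Sorted by start: Declan, Yusuf, Dmitri, Mateo, Noor, Aoife, Kenji.
Yusuf starts exactly when Declan ends (back-to-back, no overlap), so Declan has no further overlaps.
Dmitri starts before Yusuf ends → Yusuf and Dmitri overlap.
That's a conflict, so the schedule is not conflict-free.

No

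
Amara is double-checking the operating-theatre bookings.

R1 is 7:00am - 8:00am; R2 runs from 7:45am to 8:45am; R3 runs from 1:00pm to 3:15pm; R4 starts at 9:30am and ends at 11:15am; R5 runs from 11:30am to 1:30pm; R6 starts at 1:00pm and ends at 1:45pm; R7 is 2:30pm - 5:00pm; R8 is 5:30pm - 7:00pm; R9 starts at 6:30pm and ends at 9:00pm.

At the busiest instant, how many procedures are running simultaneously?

3

Walk through starts and ends in time order (an end at T is processed before a start at T):
7:00am start R1 → 1
7:45am start R2 → 2
8:00am end R1 → 1
8:45am end R2 → 0
9:30am start R4 → 1
11:15am end R4 → 0
11:30am start R5 → 1
1:00pm start R3 → 2
1:00pm start R6 → 3
1:30pm end R5 → 2
1:45pm end R6 → 1
2:30pm start R7 → 2
3:15pm end R3 → 1
5:00pm end R7 → 0
5:30pm start R8 → 1
6:30pm start R9 → 2
7:00pm end R8 → 1
9:00pm end R9 → 0
Peak is 3, at 1:00pm (R3, R5, R6).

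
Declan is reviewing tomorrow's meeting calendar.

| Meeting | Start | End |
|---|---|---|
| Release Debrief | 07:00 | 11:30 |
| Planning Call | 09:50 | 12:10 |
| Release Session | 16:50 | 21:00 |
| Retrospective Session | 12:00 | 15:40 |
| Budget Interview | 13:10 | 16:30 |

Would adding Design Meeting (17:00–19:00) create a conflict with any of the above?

Release Debrief: ends 11:30 at or before Design Meeting starts 17:00 → clear.
Planning Call: ends 12:10 at or before Design Meeting starts 17:00 → clear.
Retrospective Session: ends 15:40 at or before Design Meeting starts 17:00 → clear.
Budget Interview: ends 16:30 at or before Design Meeting starts 17:00 → clear.
Release Session: starts 16:50 before Design Meeting ends 19:00, and ends 21:00 after Design Meeting starts 17:00 → overlap.
Design Meeting overlaps Release Session.

Yes — it overlaps Release Session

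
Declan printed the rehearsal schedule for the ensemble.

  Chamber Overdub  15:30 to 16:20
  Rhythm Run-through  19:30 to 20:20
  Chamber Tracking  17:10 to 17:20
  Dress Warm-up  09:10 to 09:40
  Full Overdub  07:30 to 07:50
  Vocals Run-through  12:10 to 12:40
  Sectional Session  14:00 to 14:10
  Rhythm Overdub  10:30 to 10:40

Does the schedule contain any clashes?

Sorted by start: Full Overdub, Dress Warm-up, Rhythm Overdub, Vocals Run-through, Sectional Session, Chamber Overdub, Chamber Tracking, Rhythm Run-through.
Dress Warm-up starts after Full Overdub ends — done with Full Overdub.
Rhythm Overdub starts after Dress Warm-up ends — done with Dress Warm-up.
Vocals Run-through starts after Rhythm Overdub ends — done with Rhythm Overdub.
Sectional Session starts after Vocals Run-through ends — done with Vocals Run-through.
Chamber Overdub starts after Sectional Session ends — done with Sectional Session.
Chamber Tracking starts after Chamber Overdub ends — done with Chamber Overdub.
Rhythm Run-through starts after Chamber Tracking ends.
Every pair is clear; the schedule has no overlaps.

No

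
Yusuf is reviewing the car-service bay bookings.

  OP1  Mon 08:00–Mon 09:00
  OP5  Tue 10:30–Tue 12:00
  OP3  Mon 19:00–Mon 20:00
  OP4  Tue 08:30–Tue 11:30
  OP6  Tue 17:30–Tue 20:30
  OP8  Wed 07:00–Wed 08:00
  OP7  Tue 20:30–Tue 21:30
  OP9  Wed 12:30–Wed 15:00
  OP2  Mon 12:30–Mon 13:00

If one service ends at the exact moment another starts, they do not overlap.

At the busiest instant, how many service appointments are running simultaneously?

2

Walk through starts and ends in time order (an end at T is processed before a start at T):
Mon 08:00 start OP1 → 1
Mon 09:00 end OP1 → 0
Mon 12:30 start OP2 → 1
Mon 13:00 end OP2 → 0
Mon 19:00 start OP3 → 1
Mon 20:00 end OP3 → 0
Tue 08:30 start OP4 → 1
Tue 10:30 start OP5 → 2
Tue 11:30 end OP4 → 1
Tue 12:00 end OP5 → 0
Tue 17:30 start OP6 → 1
Tue 20:30 end OP6 → 0
Tue 20:30 start OP7 → 1
Tue 21:30 end OP7 → 0
Wed 07:00 start OP8 → 1
Wed 08:00 end OP8 → 0
Wed 12:30 start OP9 → 1
Wed 15:00 end OP9 → 0
Peak is 2, at Tue 10:30 (OP4, OP5).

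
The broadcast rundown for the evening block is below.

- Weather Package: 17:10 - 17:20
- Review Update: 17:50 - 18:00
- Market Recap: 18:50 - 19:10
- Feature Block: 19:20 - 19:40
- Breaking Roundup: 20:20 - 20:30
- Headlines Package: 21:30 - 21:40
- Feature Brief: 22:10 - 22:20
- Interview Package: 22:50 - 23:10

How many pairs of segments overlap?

0

Sorted by start: Weather Package, Review Update, Market Recap, Feature Block, Breaking Roundup, Headlines Package, Feature Brief, Interview Package.
Review Update starts after Weather Package ends; Weather Package is clear from here.
Market Recap starts after Review Update ends; Review Update is clear from here.
Feature Block starts after Market Recap ends; Market Recap is clear from here.
Breaking Roundup starts after Feature Block ends; Feature Block is clear from here.
Headlines Package starts after Breaking Roundup ends; Breaking Roundup is clear from here.
Feature Brief starts after Headlines Package ends; Headlines Package is clear from here.
Interview Package starts after Feature Brief ends.
No pair overlaps.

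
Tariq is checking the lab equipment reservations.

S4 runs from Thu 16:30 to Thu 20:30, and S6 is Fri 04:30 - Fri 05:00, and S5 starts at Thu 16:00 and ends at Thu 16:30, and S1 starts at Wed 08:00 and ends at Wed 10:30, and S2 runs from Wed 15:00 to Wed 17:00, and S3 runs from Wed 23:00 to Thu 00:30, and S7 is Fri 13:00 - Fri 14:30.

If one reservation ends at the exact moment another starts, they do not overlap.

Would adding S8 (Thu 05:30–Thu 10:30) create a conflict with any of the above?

No — it doesn't clash with anything

S1: ends Wed 10:30 at or before S8 starts Thu 05:30 → clear.
S2: ends Wed 17:00 at or before S8 starts Thu 05:30 → clear.
S3: ends Thu 00:30 at or before S8 starts Thu 05:30 → clear.
S5: starts Thu 16:00 at or after S8 ends Thu 10:30 → clear.
S4: starts Thu 16:30 at or after S8 ends Thu 10:30 → clear.
S6: starts Fri 04:30 at or after S8 ends Thu 10:30 → clear.
S7: starts Fri 13:00 at or after S8 ends Thu 10:30 → clear.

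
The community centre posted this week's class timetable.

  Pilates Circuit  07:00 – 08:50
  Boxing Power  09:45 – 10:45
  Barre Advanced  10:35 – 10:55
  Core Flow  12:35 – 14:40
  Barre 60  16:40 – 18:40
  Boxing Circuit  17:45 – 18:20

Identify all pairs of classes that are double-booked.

Barre 60 & Boxing Circuit, Barre Advanced & Boxing Power

Two intervals overlap when each starts before the other ends.
Sorted by start: Pilates Circuit, Boxing Power, Barre Advanced, Core Flow, Barre 60, Boxing Circuit.
Boxing Power starts after Pilates Circuit ends; Pilates Circuit is clear from here.
Barre Advanced starts before Boxing Power ends → Boxing Power and Barre Advanced overlap.
Core Flow starts after Boxing Power ends; Boxing Power is clear from here.
Core Flow starts after Barre Advanced ends; Barre Advanced is clear from here.
Barre 60 starts after Core Flow ends; Core Flow is clear from here.
Boxing Circuit starts before Barre 60 ends → Barre 60 and Boxing Circuit overlap.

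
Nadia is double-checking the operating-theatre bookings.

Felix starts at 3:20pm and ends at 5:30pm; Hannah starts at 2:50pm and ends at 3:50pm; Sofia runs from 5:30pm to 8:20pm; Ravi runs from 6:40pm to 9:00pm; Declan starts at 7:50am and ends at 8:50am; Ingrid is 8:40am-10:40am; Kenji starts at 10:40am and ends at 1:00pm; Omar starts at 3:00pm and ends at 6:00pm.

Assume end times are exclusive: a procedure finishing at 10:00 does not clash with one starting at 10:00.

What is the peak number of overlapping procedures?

3

Sort all start/end points and keep a running count:
7:50am start Declan → 1
8:40am start Ingrid → 2
8:50am end Declan → 1
10:40am end Ingrid → 0
10:40am start Kenji → 1
1:00pm end Kenji → 0
2:50pm start Hannah → 1
3:00pm start Omar → 2
3:20pm start Felix → 3
3:50pm end Hannah → 2
5:30pm end Felix → 1
5:30pm start Sofia → 2
6:00pm end Omar → 1
6:40pm start Ravi → 2
8:20pm end Sofia → 1
9:00pm end Ravi → 0
Peak is 3, at 3:20pm (Felix, Hannah, Omar).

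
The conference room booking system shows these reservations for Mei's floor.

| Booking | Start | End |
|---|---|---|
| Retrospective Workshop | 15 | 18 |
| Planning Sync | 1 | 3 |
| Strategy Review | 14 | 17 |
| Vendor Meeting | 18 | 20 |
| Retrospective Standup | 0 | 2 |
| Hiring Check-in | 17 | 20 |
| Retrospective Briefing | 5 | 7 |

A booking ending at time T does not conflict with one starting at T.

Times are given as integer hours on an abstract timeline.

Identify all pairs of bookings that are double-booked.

Hiring Check-in & Retrospective Workshop, Hiring Check-in & Vendor Meeting, Planning Sync & Retrospective Standup, Retrospective Workshop & Strategy Review

Check each pair: they overlap iff neither finishes before the other starts.
Sorted by start: Retrospective Standup, Planning Sync, Retrospective Briefing, Strategy Review, Retrospective Workshop, Hiring Check-in, Vendor Meeting.
Planning Sync starts before Retrospective Standup ends → Retrospective Standup and Planning Sync overlap.
Retrospective Briefing starts after Retrospective Standup ends, so Retrospective Standup has no further overlaps.
Retrospective Briefing starts after Planning Sync ends, so Planning Sync has no further overlaps.
Strategy Review starts after Retrospective Briefing ends, so Retrospective Briefing has no further overlaps.
Retrospective Workshop starts before Strategy Review ends → Strategy Review and Retrospective Workshop overlap.
Hiring Check-in starts exactly when Strategy Review ends (back-to-back, no overlap), so Strategy Review has no further overlaps.
Hiring Check-in starts before Retrospective Workshop ends → Retrospective Workshop and Hiring Check-in overlap.
Vendor Meeting starts exactly when Retrospective Workshop ends (back-to-back, no overlap).
Vendor Meeting starts before Hiring Check-in ends → Hiring Check-in and Vendor Meeting overlap.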